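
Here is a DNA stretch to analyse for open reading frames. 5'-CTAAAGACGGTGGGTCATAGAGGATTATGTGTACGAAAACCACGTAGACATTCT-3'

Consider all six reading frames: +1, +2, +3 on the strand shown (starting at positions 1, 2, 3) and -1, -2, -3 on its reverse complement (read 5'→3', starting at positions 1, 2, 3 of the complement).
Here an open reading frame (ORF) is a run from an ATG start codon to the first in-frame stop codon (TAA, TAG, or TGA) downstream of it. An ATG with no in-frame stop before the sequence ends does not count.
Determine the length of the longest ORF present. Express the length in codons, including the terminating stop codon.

9

Reverse complement (5'→3'): AGAATGTCTACGTGGTTTTCGTACACATAATCCTCTATGACCCACCGTCTTTAG
Frame +1: CTA AAG ACG GTG GGT CAT AGA GGA TTA TGT GTA CGA AAA CCA CGT AGA CAT TCT — no ATG→stop ORF.
Frame +2: TAA AGA CGG TGG GTC ATA GAG GAT TAT GTG TAC GAA AAC CAC GTA GAC ATT — no ATG→stop ORF.
Frame +3: AAA GAC GGT GGG TCA TAG AGG ATT ATG TGT ACG AAA ACC ACG TAG ACA TTC — ATG at 27, stop TAG at 45 → 21 nt.
Frame -1: AGA ATG TCT ACG TGG TTT TCG TAC ACA TAA TCC TCT ATG ACC CAC CGT CTT TAG — ATG at 4, stop TAA at 28 → 27 nt; ATG at 37, stop TAG at 52 → 18 nt.
Frame -2: GAA TGT CTA CGT GGT TTT CGT ACA CAT AAT CCT CTA TGA CCC ACC GTC TTT — no ATG→stop ORF.
Frame -3: AAT GTC TAC GTG GTT TTC GTA CAC ATA ATC CTC TAT GAC CCA CCG TCT TTA — no ATG→stop ORF.
Longest: frame -1, positions 4–30, 27 nt = 9 codons = 8 aa. → 9 codons.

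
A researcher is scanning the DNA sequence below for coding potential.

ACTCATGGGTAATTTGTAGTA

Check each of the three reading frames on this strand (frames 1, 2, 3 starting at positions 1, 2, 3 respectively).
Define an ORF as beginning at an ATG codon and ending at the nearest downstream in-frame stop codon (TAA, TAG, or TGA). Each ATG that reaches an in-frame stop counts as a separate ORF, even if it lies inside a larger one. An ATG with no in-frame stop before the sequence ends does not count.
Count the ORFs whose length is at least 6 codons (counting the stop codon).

Frame 1: ACT CAT GGG TAA TTT GTA GTA — no ATG→stop ORF.
Frame 2: CTC ATG GGT AAT TTG TAG — ATG at 5, stop TAG at 17 → 15 nt.
Frame 3: TCA TGG GTA ATT TGT AGT — no ATG→stop ORF.
No ORF reaches 6 codons. Count = 0.

0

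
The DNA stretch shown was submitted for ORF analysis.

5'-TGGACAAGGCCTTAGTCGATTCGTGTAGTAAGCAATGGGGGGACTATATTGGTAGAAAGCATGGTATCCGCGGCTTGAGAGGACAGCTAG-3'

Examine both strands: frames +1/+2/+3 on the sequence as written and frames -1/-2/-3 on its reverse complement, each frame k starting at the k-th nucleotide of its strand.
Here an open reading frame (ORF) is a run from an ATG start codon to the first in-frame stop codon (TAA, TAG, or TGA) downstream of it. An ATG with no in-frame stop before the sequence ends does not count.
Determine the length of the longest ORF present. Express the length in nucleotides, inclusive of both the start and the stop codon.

Reverse complement (5'→3'): CTAGCTGTCCTCTCAAGCCGCGGATACCATGCTTTCTACCAATATAGTCCCCCCATTGCTTACTACACGAATCGACTAAGGCCTTGTCCA
Frame +1: TGG ACA AGG CCT TAG TCG ATT CGT GTA GTA AGC AAT GGG GGG ACT ATA TTG GTA GAA AGC ATG GTA TCC GCG GCT TGA GAG GAC AGC TAG — ATG at 61, stop TGA at 76 → 18 nt.
Frame +2: GGA CAA GGC CTT AGT CGA TTC GTG TAG TAA GCA ATG GGG GGA CTA TAT TGG TAG AAA GCA TGG TAT CCG CGG CTT GAG AGG ACA GCT — ATG at 35, stop TAG at 53 → 21 nt.
Frame +3: GAC AAG GCC TTA GTC GAT TCG TGT AGT AAG CAA TGG GGG GAC TAT ATT GGT AGA AAG CAT GGT ATC CGC GGC TTG AGA GGA CAG CTA — no ATG→stop ORF.
Frame -1: CTA GCT GTC CTC TCA AGC CGC GGA TAC CAT GCT TTC TAC CAA TAT AGT CCC CCC ATT GCT TAC TAC ACG AAT CGA CTA AGG CCT TGT CCA — no ATG→stop ORF.
Frame -2: TAG CTG TCC TCT CAA GCC GCG GAT ACC ATG CTT TCT ACC AAT ATA GTC CCC CCA TTG CTT ACT ACA CGA ATC GAC TAA GGC CTT GTC — ATG at 29, stop TAA at 77 → 51 nt.
Frame -3: AGC TGT CCT CTC AAG CCG CGG ATA CCA TGC TTT CTA CCA ATA TAG TCC CCC CAT TGC TTA CTA CAC GAA TCG ACT AAG GCC TTG TCC — no ATG→stop ORF.
Longest: frame -2, positions 29–79, 51 nt = 17 codons = 16 aa. → 51 nucleotides.

51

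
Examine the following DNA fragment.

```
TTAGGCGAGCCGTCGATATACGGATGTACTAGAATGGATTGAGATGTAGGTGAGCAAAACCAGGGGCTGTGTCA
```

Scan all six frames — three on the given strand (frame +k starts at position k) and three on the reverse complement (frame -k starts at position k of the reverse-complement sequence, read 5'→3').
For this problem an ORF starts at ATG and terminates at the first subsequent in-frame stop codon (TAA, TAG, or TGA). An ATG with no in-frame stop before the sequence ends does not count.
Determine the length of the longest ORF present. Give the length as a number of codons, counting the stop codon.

3

Reverse complement (5'→3'): TGACACAGCCCCTGGTTTTGCTCACCTACATCTCAATCCATTCTAGTACATCCGTATATCGACGGCTCGCCTAA
Frame +1: TTA GGC GAG CCG TCG ATA TAC GGA TGT ACT AGA ATG GAT TGA GAT GTA GGT GAG CAA AAC CAG GGG CTG TGT — ATG at 34, stop TGA at 40 → 9 nt.
Frame +2: TAG GCG AGC CGT CGA TAT ACG GAT GTA CTA GAA TGG ATT GAG ATG TAG GTG AGC AAA ACC AGG GGC TGT GTC — ATG at 44, stop TAG at 47 → 6 nt.
Frame +3: AGG CGA GCC GTC GAT ATA CGG ATG TAC TAG AAT GGA TTG AGA TGT AGG TGA GCA AAA CCA GGG GCT GTG TCA — ATG at 24, stop TAG at 30 → 9 nt.
Frame -1: TGA CAC AGC CCC TGG TTT TGC TCA CCT ACA TCT CAA TCC ATT CTA GTA CAT CCG TAT ATC GAC GGC TCG CCT — no ATG→stop ORF.
Frame -2: GAC ACA GCC CCT GGT TTT GCT CAC CTA CAT CTC AAT CCA TTC TAG TAC ATC CGT ATA TCG ACG GCT CGC CTA — no ATG→stop ORF.
Frame -3: ACA CAG CCC CTG GTT TTG CTC ACC TAC ATC TCA ATC CAT TCT AGT ACA TCC GTA TAT CGA CGG CTC GCC TAA — no ATG→stop ORF.
Longest: frame +1, positions 34–42, 9 nt = 3 codons = 2 aa. → 3 codons.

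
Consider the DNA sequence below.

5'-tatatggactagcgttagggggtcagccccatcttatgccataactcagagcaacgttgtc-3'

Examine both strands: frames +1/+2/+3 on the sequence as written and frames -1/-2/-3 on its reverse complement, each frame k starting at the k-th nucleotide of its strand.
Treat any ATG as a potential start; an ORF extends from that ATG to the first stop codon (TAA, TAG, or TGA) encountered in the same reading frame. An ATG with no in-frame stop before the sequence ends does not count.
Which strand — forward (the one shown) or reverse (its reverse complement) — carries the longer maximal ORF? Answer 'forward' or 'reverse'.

Reverse complement (5'→3'): GACAACGTTGCTCTGAGTTATGGCATAAGATGGGGCTGACCCCCTAACGCTAGTCCATATA
Frame +1: TAT ATG GAC TAG CGT TAG GGG GTC AGC CCC ATC TTA TGC CAT AAC TCA GAG CAA CGT TGT — ATG at 4, stop TAG at 10 → 9 nt.
Frame +2: ATA TGG ACT AGC GTT AGG GGG TCA GCC CCA TCT TAT GCC ATA ACT CAG AGC AAC GTT GTC — no ATG→stop ORF.
Frame +3: TAT GGA CTA GCG TTA GGG GGT CAG CCC CAT CTT ATG CCA TAA CTC AGA GCA ACG TTG — ATG at 36, stop TAA at 42 → 9 nt.
Frame -1: GAC AAC GTT GCT CTG AGT TAT GGC ATA AGA TGG GGC TGA CCC CCT AAC GCT AGT CCA TAT — no ATG→stop ORF.
Frame -2: ACA ACG TTG CTC TGA GTT ATG GCA TAA GAT GGG GCT GAC CCC CTA ACG CTA GTC CAT ATA — ATG at 20, stop TAA at 26 → 9 nt.
Frame -3: CAA CGT TGC TCT GAG TTA TGG CAT AAG ATG GGG CTG ACC CCC TAA CGC TAG TCC ATA — ATG at 30, stop TAA at 45 → 18 nt.
Forward-strand max 9 nt; reverse-strand max 18 nt. The reverse strand has the longer ORF.

reverse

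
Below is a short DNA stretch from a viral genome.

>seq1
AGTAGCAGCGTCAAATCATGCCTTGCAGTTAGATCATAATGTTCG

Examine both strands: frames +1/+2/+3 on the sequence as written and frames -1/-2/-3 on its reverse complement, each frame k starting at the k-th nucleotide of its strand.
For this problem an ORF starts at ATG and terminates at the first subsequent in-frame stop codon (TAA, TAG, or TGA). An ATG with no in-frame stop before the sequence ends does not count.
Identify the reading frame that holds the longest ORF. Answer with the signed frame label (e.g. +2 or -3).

Reverse complement (5'→3'): CGAACATTATGATCTAACTGCAAGGCATGATTTGACGCTGCTACT
Frame +1: AGT AGC AGC GTC AAA TCA TGC CTT GCA GTT AGA TCA TAA TGT TCG — no ATG→stop ORF.
Frame +2: GTA GCA GCG TCA AAT CAT GCC TTG CAG TTA GAT CAT AAT GTT — no ATG→stop ORF.
Frame +3: TAG CAG CGT CAA ATC ATG CCT TGC AGT TAG ATC ATA ATG TTC — ATG at 18, stop TAG at 30 → 15 nt.
Frame -1: CGA ACA TTA TGA TCT AAC TGC AAG GCA TGA TTT GAC GCT GCT ACT — no ATG→stop ORF.
Frame -2: GAA CAT TAT GAT CTA ACT GCA AGG CAT GAT TTG ACG CTG CTA — no ATG→stop ORF.
Frame -3: AAC ATT ATG ATC TAA CTG CAA GGC ATG ATT TGA CGC TGC TAC — ATG at 9, stop TAA at 15 → 9 nt; ATG at 27, stop TGA at 33 → 9 nt.
Longest ORF is 15 nt in frame +3 (positions 18–32).

+3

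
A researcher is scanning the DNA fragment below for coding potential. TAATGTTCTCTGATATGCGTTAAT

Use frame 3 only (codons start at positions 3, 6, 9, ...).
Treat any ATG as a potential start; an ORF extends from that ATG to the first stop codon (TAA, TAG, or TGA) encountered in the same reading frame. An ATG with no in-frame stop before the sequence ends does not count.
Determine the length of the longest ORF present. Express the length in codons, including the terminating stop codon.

7

Frame 3: ATG TTC TCT GAT ATG CGT TAA — ATG at 3, stop TAA at 21 → 21 nt; ATG at 15, stop TAA at 21 → 9 nt.
Longest: frame 3, positions 3–23, 21 nt = 7 codons = 6 aa. → 7 codons.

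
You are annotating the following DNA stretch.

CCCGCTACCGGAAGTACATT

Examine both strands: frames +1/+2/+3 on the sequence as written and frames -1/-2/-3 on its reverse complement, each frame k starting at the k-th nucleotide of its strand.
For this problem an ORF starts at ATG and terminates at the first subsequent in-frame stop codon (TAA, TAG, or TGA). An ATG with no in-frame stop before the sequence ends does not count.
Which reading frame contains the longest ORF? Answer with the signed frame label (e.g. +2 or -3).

-2

Reverse complement (5'→3'): AATGTACTTCCGGTAGCGGG
Frame +1: CCC GCT ACC GGA AGT ACA — no ATG→stop ORF.
Frame +2: CCG CTA CCG GAA GTA CAT — no ATG→stop ORF.
Frame +3: CGC TAC CGG AAG TAC ATT — no ATG→stop ORF.
Frame -1: AAT GTA CTT CCG GTA GCG — no ATG→stop ORF.
Frame -2: ATG TAC TTC CGG TAG CGG — ATG at 2, stop TAG at 14 → 15 nt.
Frame -3: TGT ACT TCC GGT AGC GGG — no ATG→stop ORF.
Longest ORF is 15 nt in frame -2 (positions 2–16).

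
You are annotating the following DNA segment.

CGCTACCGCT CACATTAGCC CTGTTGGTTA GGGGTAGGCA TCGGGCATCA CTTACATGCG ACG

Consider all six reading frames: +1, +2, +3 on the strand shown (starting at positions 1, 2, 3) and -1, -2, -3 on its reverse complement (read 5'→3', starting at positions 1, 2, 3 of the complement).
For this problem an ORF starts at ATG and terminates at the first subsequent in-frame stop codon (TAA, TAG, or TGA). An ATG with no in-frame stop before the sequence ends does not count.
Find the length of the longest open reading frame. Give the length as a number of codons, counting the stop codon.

9

Reverse complement (5'→3'): CGTCGCATGTAAGTGATGCCCGATGCCTACCCCTAACCAACAGGGCTAATGTGAGCGGTAGCG
Frame +1: CGC TAC CGC TCA CAT TAG CCC TGT TGG TTA GGG GTA GGC ATC GGG CAT CAC TTA CAT GCG ACG — no ATG→stop ORF.
Frame +2: GCT ACC GCT CAC ATT AGC CCT GTT GGT TAG GGG TAG GCA TCG GGC ATC ACT TAC ATG CGA — no ATG→stop ORF.
Frame +3: CTA CCG CTC ACA TTA GCC CTG TTG GTT AGG GGT AGG CAT CGG GCA TCA CTT ACA TGC GAC — no ATG→stop ORF.
Frame -1: CGT CGC ATG TAA GTG ATG CCC GAT GCC TAC CCC TAA CCA ACA GGG CTA ATG TGA GCG GTA GCG — ATG at 7, stop TAA at 10 → 6 nt; ATG at 16, stop TAA at 34 → 21 nt; ATG at 49, stop TGA at 52 → 6 nt.
Frame -2: GTC GCA TGT AAG TGA TGC CCG ATG CCT ACC CCT AAC CAA CAG GGC TAA TGT GAG CGG TAG — ATG at 23, stop TAA at 47 → 27 nt.
Frame -3: TCG CAT GTA AGT GAT GCC CGA TGC CTA CCC CTA ACC AAC AGG GCT AAT GTG AGC GGT AGC — no ATG→stop ORF.
Longest: frame -2, positions 23–49, 27 nt = 9 codons = 8 aa. → 9 codons.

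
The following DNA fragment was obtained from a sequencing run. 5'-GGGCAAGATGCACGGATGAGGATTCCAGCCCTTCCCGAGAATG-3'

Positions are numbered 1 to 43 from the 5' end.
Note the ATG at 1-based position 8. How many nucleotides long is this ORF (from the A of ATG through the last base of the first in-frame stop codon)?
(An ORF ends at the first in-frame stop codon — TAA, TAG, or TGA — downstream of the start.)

12

Codons from position 8: ATG (8–10), CAC (11–13), GGA (14–16), TGA (17–19).
TGA is the first in-frame stop; ORF spans 8–19, 12 nucleotides.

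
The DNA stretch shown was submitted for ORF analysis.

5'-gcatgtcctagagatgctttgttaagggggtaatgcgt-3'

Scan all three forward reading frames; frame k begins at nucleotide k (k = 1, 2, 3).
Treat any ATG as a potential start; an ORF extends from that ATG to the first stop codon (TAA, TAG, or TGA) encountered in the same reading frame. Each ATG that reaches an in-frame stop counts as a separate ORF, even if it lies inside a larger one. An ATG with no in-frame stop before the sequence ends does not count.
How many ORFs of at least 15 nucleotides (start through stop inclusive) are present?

Frame 1: GCA TGT CCT AGA GAT GCT TTG TTA AGG GGG TAA TGC — no ATG→stop ORF.
Frame 2: CAT GTC CTA GAG ATG CTT TGT TAA GGG GGT AAT GCG — ATG at 14, stop TAA at 23 → 12 nt.
Frame 3: ATG TCC TAG AGA TGC TTT GTT AAG GGG GTA ATG CGT — ATG at 3, stop TAG at 9 → 9 nt.
No ORF reaches 15 nucleotides. Count = 0.

0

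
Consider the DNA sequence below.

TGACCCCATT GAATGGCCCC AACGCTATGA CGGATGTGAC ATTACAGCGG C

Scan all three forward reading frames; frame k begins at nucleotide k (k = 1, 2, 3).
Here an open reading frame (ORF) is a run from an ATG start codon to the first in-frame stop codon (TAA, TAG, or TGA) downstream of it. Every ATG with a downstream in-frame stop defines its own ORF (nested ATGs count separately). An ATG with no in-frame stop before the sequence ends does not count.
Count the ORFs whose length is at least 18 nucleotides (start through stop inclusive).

1

Frame 1: TGA CCC CAT TGA ATG GCC CCA ACG CTA TGA CGG ATG TGA CAT TAC AGC GGC — ATG at 13, stop TGA at 28 → 18 nt; ATG at 34, stop TGA at 37 → 6 nt.
Frame 2: GAC CCC ATT GAA TGG CCC CAA CGC TAT GAC GGA TGT GAC ATT ACA GCG — no ATG→stop ORF.
Frame 3: ACC CCA TTG AAT GGC CCC AAC GCT ATG ACG GAT GTG ACA TTA CAG CGG — no ATG→stop ORF.
ORFs ≥ 18 nucleotides: frame 1 13–30 (18 nucleotides). Count = 1.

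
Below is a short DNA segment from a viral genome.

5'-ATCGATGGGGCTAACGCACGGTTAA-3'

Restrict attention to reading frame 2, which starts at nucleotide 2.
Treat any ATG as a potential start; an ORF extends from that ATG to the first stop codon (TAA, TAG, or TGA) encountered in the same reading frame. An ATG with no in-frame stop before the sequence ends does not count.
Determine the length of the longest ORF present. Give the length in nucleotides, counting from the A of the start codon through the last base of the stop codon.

Frame 2: TCG ATG GGG CTA ACG CAC GGT TAA — ATG at 5, stop TAA at 23 → 21 nt.
Longest: frame 2, positions 5–25, 21 nt = 7 codons = 6 aa. → 21 nucleotides.

21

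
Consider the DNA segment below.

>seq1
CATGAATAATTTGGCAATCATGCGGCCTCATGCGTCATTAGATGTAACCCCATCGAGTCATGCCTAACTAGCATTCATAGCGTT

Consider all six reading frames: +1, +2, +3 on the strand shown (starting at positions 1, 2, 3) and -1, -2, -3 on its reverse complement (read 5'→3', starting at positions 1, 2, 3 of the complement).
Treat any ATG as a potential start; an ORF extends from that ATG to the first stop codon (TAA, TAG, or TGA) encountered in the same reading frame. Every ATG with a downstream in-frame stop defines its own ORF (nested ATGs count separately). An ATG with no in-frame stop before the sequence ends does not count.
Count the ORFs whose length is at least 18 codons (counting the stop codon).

2

Reverse complement (5'→3'): AACGCTATGAATGCTAGTTAGGCATGACTCGATGGGGTTACATCTAATGACGCATGAGGCCGCATGATTGCCAAATTATTCATG
Frame +1: CAT GAA TAA TTT GGC AAT CAT GCG GCC TCA TGC GTC ATT AGA TGT AAC CCC ATC GAG TCA TGC CTA ACT AGC ATT CAT AGC GTT — no ATG→stop ORF.
Frame +2: ATG AAT AAT TTG GCA ATC ATG CGG CCT CAT GCG TCA TTA GAT GTA ACC CCA TCG AGT CAT GCC TAA CTA GCA TTC ATA GCG — ATG at 2, stop TAA at 65 → 66 nt; ATG at 20, stop TAA at 65 → 48 nt.
Frame +3: TGA ATA ATT TGG CAA TCA TGC GGC CTC ATG CGT CAT TAG ATG TAA CCC CAT CGA GTC ATG CCT AAC TAG CAT TCA TAG CGT — ATG at 30, stop TAG at 39 → 12 nt; ATG at 42, stop TAA at 45 → 6 nt; ATG at 60, stop TAG at 69 → 12 nt.
Frame -1: AAC GCT ATG AAT GCT AGT TAG GCA TGA CTC GAT GGG GTT ACA TCT AAT GAC GCA TGA GGC CGC ATG ATT GCC AAA TTA TTC ATG — ATG at 7, stop TAG at 19 → 15 nt.
Frame -2: ACG CTA TGA ATG CTA GTT AGG CAT GAC TCG ATG GGG TTA CAT CTA ATG ACG CAT GAG GCC GCA TGA TTG CCA AAT TAT TCA — ATG at 11, stop TGA at 65 → 57 nt; ATG at 32, stop TGA at 65 → 36 nt; ATG at 47, stop TGA at 65 → 21 nt.
Frame -3: CGC TAT GAA TGC TAG TTA GGC ATG ACT CGA TGG GGT TAC ATC TAA TGA CGC ATG AGG CCG CAT GAT TGC CAA ATT ATT CAT — ATG at 24, stop TAA at 45 → 24 nt.
ORFs ≥ 18 codons: frame +2 2–67 (22 codons), frame -2 11–67 (19 codons). Count = 2.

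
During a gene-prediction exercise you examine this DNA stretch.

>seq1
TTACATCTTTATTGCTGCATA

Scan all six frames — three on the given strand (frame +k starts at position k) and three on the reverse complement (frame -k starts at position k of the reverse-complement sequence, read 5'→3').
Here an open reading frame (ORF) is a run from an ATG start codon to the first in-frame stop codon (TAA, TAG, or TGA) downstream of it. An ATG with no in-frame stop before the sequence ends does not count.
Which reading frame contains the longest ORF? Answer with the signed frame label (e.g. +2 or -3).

-2

Reverse complement (5'→3'): TATGCAGCAATAAAGATGTAA
Frame +1: TTA CAT CTT TAT TGC TGC ATA — no ATG→stop ORF.
Frame +2: TAC ATC TTT ATT GCT GCA — no ATG→stop ORF.
Frame +3: ACA TCT TTA TTG CTG CAT — no ATG→stop ORF.
Frame -1: TAT GCA GCA ATA AAG ATG TAA — ATG at 16, stop TAA at 19 → 6 nt.
Frame -2: ATG CAG CAA TAA AGA TGT — ATG at 2, stop TAA at 11 → 12 nt.
Frame -3: TGC AGC AAT AAA GAT GTA — no ATG→stop ORF.
Longest ORF is 12 nt in frame -2 (positions 2–13).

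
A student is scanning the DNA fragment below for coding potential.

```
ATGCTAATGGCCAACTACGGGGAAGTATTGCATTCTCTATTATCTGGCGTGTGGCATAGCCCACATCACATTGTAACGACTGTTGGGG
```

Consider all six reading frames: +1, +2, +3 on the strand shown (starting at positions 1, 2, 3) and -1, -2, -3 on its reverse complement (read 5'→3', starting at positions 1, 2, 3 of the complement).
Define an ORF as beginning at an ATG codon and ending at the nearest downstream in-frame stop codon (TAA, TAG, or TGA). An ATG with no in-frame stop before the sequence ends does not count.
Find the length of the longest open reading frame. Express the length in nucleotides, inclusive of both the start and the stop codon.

30

Reverse complement (5'→3'): CCCCAACAGTCGTTACAATGTGATGTGGGCTATGCCACACGCCAGATAATAGAGAATGCAATACTTCCCCGTAGTTGGCCATTAGCAT
Frame +1: ATG CTA ATG GCC AAC TAC GGG GAA GTA TTG CAT TCT CTA TTA TCT GGC GTG TGG CAT AGC CCA CAT CAC ATT GTA ACG ACT GTT GGG — no ATG→stop ORF.
Frame +2: TGC TAA TGG CCA ACT ACG GGG AAG TAT TGC ATT CTC TAT TAT CTG GCG TGT GGC ATA GCC CAC ATC ACA TTG TAA CGA CTG TTG GGG — no ATG→stop ORF.
Frame +3: GCT AAT GGC CAA CTA CGG GGA AGT ATT GCA TTC TCT ATT ATC TGG CGT GTG GCA TAG CCC ACA TCA CAT TGT AAC GAC TGT TGG — no ATG→stop ORF.
Frame -1: CCC CAA CAG TCG TTA CAA TGT GAT GTG GGC TAT GCC ACA CGC CAG ATA ATA GAG AAT GCA ATA CTT CCC CGT AGT TGG CCA TTA GCA — no ATG→stop ORF.
Frame -2: CCC AAC AGT CGT TAC AAT GTG ATG TGG GCT ATG CCA CAC GCC AGA TAA TAG AGA ATG CAA TAC TTC CCC GTA GTT GGC CAT TAG CAT — ATG at 23, stop TAA at 47 → 27 nt; ATG at 32, stop TAA at 47 → 18 nt; ATG at 56, stop TAG at 83 → 30 nt.
Frame -3: CCA ACA GTC GTT ACA ATG TGA TGT GGG CTA TGC CAC ACG CCA GAT AAT AGA GAA TGC AAT ACT TCC CCG TAG TTG GCC ATT AGC — ATG at 18, stop TGA at 21 → 6 nt.
Longest: frame -2, positions 56–85, 30 nt = 10 codons = 9 aa. → 30 nucleotides.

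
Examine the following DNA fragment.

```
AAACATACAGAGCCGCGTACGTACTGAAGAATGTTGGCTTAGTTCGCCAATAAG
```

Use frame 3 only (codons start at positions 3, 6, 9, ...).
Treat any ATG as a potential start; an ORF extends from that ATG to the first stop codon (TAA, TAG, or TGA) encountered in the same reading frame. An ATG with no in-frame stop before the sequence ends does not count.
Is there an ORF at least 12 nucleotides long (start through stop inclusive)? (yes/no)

Frame 3: ACA TAC AGA GCC GCG TAC GTA CTG AAG AAT GTT GGC TTA GTT CGC CAA TAA — no ATG→stop ORF.
Largest ORF found is 0 nucleotides < 12, so no.

no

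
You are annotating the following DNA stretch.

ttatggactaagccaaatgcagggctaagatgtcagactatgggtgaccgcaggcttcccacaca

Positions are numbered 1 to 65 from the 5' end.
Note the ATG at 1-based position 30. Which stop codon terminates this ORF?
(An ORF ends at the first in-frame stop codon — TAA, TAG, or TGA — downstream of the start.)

Codons from position 30: ATG (30–32), TCA (33–35), GAC (36–38), TAT (39–41), GGG (42–44), TGA (45–47).
The first in-frame stop codon is TGA.

TGA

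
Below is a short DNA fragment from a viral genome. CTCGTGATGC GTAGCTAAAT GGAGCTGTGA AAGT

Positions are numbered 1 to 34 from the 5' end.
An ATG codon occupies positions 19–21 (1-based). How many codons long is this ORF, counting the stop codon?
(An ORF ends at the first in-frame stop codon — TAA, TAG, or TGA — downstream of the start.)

Codons from position 19: ATG (19–21), GAG (22–24), CTG (25–27), TGA (28–30).
TGA is the first in-frame stop; that's 4 codons including the stop.

4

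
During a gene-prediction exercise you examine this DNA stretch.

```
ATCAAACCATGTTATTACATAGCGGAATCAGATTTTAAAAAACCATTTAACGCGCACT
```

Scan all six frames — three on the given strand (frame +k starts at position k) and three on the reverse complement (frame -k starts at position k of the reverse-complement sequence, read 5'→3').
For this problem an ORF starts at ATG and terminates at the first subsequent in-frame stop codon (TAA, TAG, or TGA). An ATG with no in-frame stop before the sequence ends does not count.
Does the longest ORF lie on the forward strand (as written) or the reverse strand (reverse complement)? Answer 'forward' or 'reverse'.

forward

Reverse complement (5'→3'): AGTGCGCGTTAAATGGTTTTTTAAAATCTGATTCCGCTATGTAATAACATGGTTTGAT
Frame +1: ATC AAA CCA TGT TAT TAC ATA GCG GAA TCA GAT TTT AAA AAA CCA TTT AAC GCG CAC — no ATG→stop ORF.
Frame +2: TCA AAC CAT GTT ATT ACA TAG CGG AAT CAG ATT TTA AAA AAC CAT TTA ACG CGC ACT — no ATG→stop ORF.
Frame +3: CAA ACC ATG TTA TTA CAT AGC GGA ATC AGA TTT TAA AAA ACC ATT TAA CGC GCA — ATG at 9, stop TAA at 36 → 30 nt.
Frame -1: AGT GCG CGT TAA ATG GTT TTT TAA AAT CTG ATT CCG CTA TGT AAT AAC ATG GTT TGA — ATG at 13, stop TAA at 22 → 12 nt; ATG at 49, stop TGA at 55 → 9 nt.
Frame -2: GTG CGC GTT AAA TGG TTT TTT AAA ATC TGA TTC CGC TAT GTA ATA ACA TGG TTT GAT — no ATG→stop ORF.
Frame -3: TGC GCG TTA AAT GGT TTT TTA AAA TCT GAT TCC GCT ATG TAA TAA CAT GGT TTG — ATG at 39, stop TAA at 42 → 6 nt.
Forward-strand max 30 nt; reverse-strand max 12 nt. The forward strand has the longer ORF.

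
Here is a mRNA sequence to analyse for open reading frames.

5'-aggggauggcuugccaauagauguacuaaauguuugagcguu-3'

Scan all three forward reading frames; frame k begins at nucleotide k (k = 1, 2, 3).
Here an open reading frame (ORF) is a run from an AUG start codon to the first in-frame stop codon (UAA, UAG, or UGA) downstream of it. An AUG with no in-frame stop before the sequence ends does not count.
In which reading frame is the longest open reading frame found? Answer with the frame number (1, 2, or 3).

Frame 1: AGG GGA UGG CUU GCC AAU AGA UGU ACU AAA UGU UUG AGC GUU — no AUG→stop ORF.
Frame 2: GGG GAU GGC UUG CCA AUA GAU GUA CUA AAU GUU UGA GCG — no AUG→stop ORF.
Frame 3: GGG AUG GCU UGC CAA UAG AUG UAC UAA AUG UUU GAG CGU — AUG at 6, stop UAG at 18 → 15 nt; AUG at 21, stop UAA at 27 → 9 nt.
Longest ORF is 15 nt in frame 3 (positions 6–20).

3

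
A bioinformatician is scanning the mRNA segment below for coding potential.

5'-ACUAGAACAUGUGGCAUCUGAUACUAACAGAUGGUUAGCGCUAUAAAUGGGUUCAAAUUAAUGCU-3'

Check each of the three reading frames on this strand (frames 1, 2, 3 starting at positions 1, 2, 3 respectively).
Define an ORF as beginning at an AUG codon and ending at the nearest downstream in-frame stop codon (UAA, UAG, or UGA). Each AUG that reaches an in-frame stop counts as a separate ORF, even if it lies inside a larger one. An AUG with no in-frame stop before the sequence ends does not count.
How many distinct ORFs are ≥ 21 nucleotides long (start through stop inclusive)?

Frame 1: ACU AGA ACA UGU GGC AUC UGA UAC UAA CAG AUG GUU AGC GCU AUA AAU GGG UUC AAA UUA AUG — no AUG→stop ORF.
Frame 2: CUA GAA CAU GUG GCA UCU GAU ACU AAC AGA UGG UUA GCG CUA UAA AUG GGU UCA AAU UAA UGC — AUG at 47, stop UAA at 59 → 15 nt.
Frame 3: UAG AAC AUG UGG CAU CUG AUA CUA ACA GAU GGU UAG CGC UAU AAA UGG GUU CAA AUU AAU GCU — AUG at 9, stop UAG at 36 → 30 nt.
ORFs ≥ 21 nucleotides: frame 3 9–38 (30 nucleotides). Count = 1.

1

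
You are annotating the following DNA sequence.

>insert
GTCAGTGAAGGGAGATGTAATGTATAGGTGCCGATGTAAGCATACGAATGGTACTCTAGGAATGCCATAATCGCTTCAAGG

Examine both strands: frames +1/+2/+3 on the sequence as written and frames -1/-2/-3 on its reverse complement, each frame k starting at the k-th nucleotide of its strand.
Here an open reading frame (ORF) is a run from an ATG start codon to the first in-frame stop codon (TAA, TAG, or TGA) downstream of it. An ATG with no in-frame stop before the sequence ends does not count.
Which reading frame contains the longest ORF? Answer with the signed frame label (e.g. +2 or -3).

+2

Reverse complement (5'→3'): CCTTGAAGCGATTATGGCATTCCTAGAGTACCATTCGTATGCTTACATCGGCACCTATACATTACATCTCCCTTCACTGAC
Frame +1: GTC AGT GAA GGG AGA TGT AAT GTA TAG GTG CCG ATG TAA GCA TAC GAA TGG TAC TCT AGG AAT GCC ATA ATC GCT TCA AGG — ATG at 34, stop TAA at 37 → 6 nt.
Frame +2: TCA GTG AAG GGA GAT GTA ATG TAT AGG TGC CGA TGT AAG CAT ACG AAT GGT ACT CTA GGA ATG CCA TAA TCG CTT CAA — ATG at 20, stop TAA at 68 → 51 nt; ATG at 62, stop TAA at 68 → 9 nt.
Frame +3: CAG TGA AGG GAG ATG TAA TGT ATA GGT GCC GAT GTA AGC ATA CGA ATG GTA CTC TAG GAA TGC CAT AAT CGC TTC AAG — ATG at 15, stop TAA at 18 → 6 nt; ATG at 48, stop TAG at 57 → 12 nt.
Frame -1: CCT TGA AGC GAT TAT GGC ATT CCT AGA GTA CCA TTC GTA TGC TTA CAT CGG CAC CTA TAC ATT ACA TCT CCC TTC ACT GAC — no ATG→stop ORF.
Frame -2: CTT GAA GCG ATT ATG GCA TTC CTA GAG TAC CAT TCG TAT GCT TAC ATC GGC ACC TAT ACA TTA CAT CTC CCT TCA CTG — no ATG→stop ORF.
Frame -3: TTG AAG CGA TTA TGG CAT TCC TAG AGT ACC ATT CGT ATG CTT ACA TCG GCA CCT ATA CAT TAC ATC TCC CTT CAC TGA — ATG at 39, stop TGA at 78 → 42 nt.
Longest ORF is 51 nt in frame +2 (positions 20–70).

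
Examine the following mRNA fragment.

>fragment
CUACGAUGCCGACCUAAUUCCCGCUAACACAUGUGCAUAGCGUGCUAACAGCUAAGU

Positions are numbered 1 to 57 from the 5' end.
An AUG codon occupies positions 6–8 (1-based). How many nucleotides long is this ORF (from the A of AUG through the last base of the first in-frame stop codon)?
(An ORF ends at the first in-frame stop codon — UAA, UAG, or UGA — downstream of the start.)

Codons from position 6: AUG (6–8), CCG (9–11), ACC (12–14), UAA (15–17).
UAA is the first in-frame stop; ORF spans 6–17, 12 nucleotides.

12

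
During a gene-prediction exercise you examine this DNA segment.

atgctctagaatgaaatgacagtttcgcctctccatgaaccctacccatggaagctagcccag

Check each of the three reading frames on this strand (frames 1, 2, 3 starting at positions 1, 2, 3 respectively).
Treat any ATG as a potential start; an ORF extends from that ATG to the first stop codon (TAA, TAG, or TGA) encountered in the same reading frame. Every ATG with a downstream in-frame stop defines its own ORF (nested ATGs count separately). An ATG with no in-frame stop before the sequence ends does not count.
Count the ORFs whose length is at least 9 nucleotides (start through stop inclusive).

Frame 1: ATG CTC TAG AAT GAA ATG ACA GTT TCG CCT CTC CAT GAA CCC TAC CCA TGG AAG CTA GCC CAG — ATG at 1, stop TAG at 7 → 9 nt.
Frame 2: TGC TCT AGA ATG AAA TGA CAG TTT CGC CTC TCC ATG AAC CCT ACC CAT GGA AGC TAG CCC — ATG at 11, stop TGA at 17 → 9 nt; ATG at 35, stop TAG at 56 → 24 nt.
Frame 3: GCT CTA GAA TGA AAT GAC AGT TTC GCC TCT CCA TGA ACC CTA CCC ATG GAA GCT AGC CCA — no ATG→stop ORF.
ORFs ≥ 9 nucleotides: frame 1 1–9 (9 nucleotides), frame 2 11–19 (9 nucleotides), frame 2 35–58 (24 nucleotides). Count = 3.

3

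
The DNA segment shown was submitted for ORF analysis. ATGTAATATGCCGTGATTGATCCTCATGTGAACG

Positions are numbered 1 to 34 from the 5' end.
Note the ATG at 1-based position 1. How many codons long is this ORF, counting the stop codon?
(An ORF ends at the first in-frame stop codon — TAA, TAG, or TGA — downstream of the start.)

Codons from position 1: ATG (1–3), TAA (4–6).
TAA is the first in-frame stop; that's 2 codons including the stop.

2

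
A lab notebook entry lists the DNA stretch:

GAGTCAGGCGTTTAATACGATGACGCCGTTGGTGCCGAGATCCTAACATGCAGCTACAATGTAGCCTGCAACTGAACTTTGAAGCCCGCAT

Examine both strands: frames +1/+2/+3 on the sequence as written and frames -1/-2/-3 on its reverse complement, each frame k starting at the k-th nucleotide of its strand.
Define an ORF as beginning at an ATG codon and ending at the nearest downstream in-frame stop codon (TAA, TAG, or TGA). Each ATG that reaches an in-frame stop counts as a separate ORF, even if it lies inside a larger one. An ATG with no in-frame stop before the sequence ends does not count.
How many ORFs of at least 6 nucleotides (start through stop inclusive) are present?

2

Reverse complement (5'→3'): ATGCGGGCTTCAAAGTTCAGTTGCAGGCTACATTGTAGCTGCATGTTAGGATCTCGGCACCAACGGCGTCATCGTATTAAACGCCTGACTC
Frame +1: GAG TCA GGC GTT TAA TAC GAT GAC GCC GTT GGT GCC GAG ATC CTA ACA TGC AGC TAC AAT GTA GCC TGC AAC TGA ACT TTG AAG CCC GCA — no ATG→stop ORF.
Frame +2: AGT CAG GCG TTT AAT ACG ATG ACG CCG TTG GTG CCG AGA TCC TAA CAT GCA GCT ACA ATG TAG CCT GCA ACT GAA CTT TGA AGC CCG CAT — ATG at 20, stop TAA at 44 → 27 nt; ATG at 59, stop TAG at 62 → 6 nt.
Frame +3: GTC AGG CGT TTA ATA CGA TGA CGC CGT TGG TGC CGA GAT CCT AAC ATG CAG CTA CAA TGT AGC CTG CAA CTG AAC TTT GAA GCC CGC — no ATG→stop ORF.
Frame -1: ATG CGG GCT TCA AAG TTC AGT TGC AGG CTA CAT TGT AGC TGC ATG TTA GGA TCT CGG CAC CAA CGG CGT CAT CGT ATT AAA CGC CTG ACT — no ATG→stop ORF.
Frame -2: TGC GGG CTT CAA AGT TCA GTT GCA GGC TAC ATT GTA GCT GCA TGT TAG GAT CTC GGC ACC AAC GGC GTC ATC GTA TTA AAC GCC TGA CTC — no ATG→stop ORF.
Frame -3: GCG GGC TTC AAA GTT CAG TTG CAG GCT ACA TTG TAG CTG CAT GTT AGG ATC TCG GCA CCA ACG GCG TCA TCG TAT TAA ACG CCT GAC — no ATG→stop ORF.
ORFs ≥ 6 nucleotides: frame +2 20–46 (27 nucleotides), frame +2 59–64 (6 nucleotides). Count = 2.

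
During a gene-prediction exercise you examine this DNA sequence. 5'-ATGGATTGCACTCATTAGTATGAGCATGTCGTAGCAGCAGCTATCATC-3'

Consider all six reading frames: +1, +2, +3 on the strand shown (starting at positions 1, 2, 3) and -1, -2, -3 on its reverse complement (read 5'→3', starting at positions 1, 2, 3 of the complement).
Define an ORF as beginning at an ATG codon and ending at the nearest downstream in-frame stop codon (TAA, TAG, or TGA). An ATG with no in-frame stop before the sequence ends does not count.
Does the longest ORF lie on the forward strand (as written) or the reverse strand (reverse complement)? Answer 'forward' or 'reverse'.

reverse

Reverse complement (5'→3'): GATGATAGCTGCTGCTACGACATGCTCATACTAATGAGTGCAATCCAT
Frame +1: ATG GAT TGC ACT CAT TAG TAT GAG CAT GTC GTA GCA GCA GCT ATC ATC — ATG at 1, stop TAG at 16 → 18 nt.
Frame +2: TGG ATT GCA CTC ATT AGT ATG AGC ATG TCG TAG CAG CAG CTA TCA — ATG at 20, stop TAG at 32 → 15 nt; ATG at 26, stop TAG at 32 → 9 nt.
Frame +3: GGA TTG CAC TCA TTA GTA TGA GCA TGT CGT AGC AGC AGC TAT CAT — no ATG→stop ORF.
Frame -1: GAT GAT AGC TGC TGC TAC GAC ATG CTC ATA CTA ATG AGT GCA ATC CAT — no ATG→stop ORF.
Frame -2: ATG ATA GCT GCT GCT ACG ACA TGC TCA TAC TAA TGA GTG CAA TCC — ATG at 2, stop TAA at 32 → 33 nt.
Frame -3: TGA TAG CTG CTG CTA CGA CAT GCT CAT ACT AAT GAG TGC AAT CCA — no ATG→stop ORF.
Forward-strand max 18 nt; reverse-strand max 33 nt. The reverse strand has the longer ORF.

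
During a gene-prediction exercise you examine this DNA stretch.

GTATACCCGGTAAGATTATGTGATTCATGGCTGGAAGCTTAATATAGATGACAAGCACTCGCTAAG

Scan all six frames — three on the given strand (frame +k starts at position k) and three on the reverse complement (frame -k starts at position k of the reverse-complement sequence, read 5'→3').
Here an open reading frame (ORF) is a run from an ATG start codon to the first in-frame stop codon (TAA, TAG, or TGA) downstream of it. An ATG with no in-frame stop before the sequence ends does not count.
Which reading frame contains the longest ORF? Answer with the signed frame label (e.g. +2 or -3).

+3

Reverse complement (5'→3'): CTTAGCGAGTGCTTGTCATCTATATTAAGCTTCCAGCCATGAATCACATAATCTTACCGGGTATAC
Frame +1: GTA TAC CCG GTA AGA TTA TGT GAT TCA TGG CTG GAA GCT TAA TAT AGA TGA CAA GCA CTC GCT AAG — no ATG→stop ORF.
Frame +2: TAT ACC CGG TAA GAT TAT GTG ATT CAT GGC TGG AAG CTT AAT ATA GAT GAC AAG CAC TCG CTA — no ATG→stop ORF.
Frame +3: ATA CCC GGT AAG ATT ATG TGA TTC ATG GCT GGA AGC TTA ATA TAG ATG ACA AGC ACT CGC TAA — ATG at 18, stop TGA at 21 → 6 nt; ATG at 27, stop TAG at 45 → 21 nt; ATG at 48, stop TAA at 63 → 18 nt.
Frame -1: CTT AGC GAG TGC TTG TCA TCT ATA TTA AGC TTC CAG CCA TGA ATC ACA TAA TCT TAC CGG GTA TAC — no ATG→stop ORF.
Frame -2: TTA GCG AGT GCT TGT CAT CTA TAT TAA GCT TCC AGC CAT GAA TCA CAT AAT CTT ACC GGG TAT — no ATG→stop ORF.
Frame -3: TAG CGA GTG CTT GTC ATC TAT ATT AAG CTT CCA GCC ATG AAT CAC ATA ATC TTA CCG GGT ATA — no ATG→stop ORF.
Longest ORF is 21 nt in frame +3 (positions 27–47).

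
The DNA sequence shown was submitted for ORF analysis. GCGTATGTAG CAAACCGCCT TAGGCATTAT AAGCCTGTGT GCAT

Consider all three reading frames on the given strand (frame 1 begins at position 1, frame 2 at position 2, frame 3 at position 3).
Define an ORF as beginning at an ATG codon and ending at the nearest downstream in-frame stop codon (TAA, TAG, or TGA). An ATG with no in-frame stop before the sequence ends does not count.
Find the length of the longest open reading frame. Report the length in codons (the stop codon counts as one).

2

Frame 1: GCG TAT GTA GCA AAC CGC CTT AGG CAT TAT AAG CCT GTG TGC — no ATG→stop ORF.
Frame 2: CGT ATG TAG CAA ACC GCC TTA GGC ATT ATA AGC CTG TGT GCA — ATG at 5, stop TAG at 8 → 6 nt.
Frame 3: GTA TGT AGC AAA CCG CCT TAG GCA TTA TAA GCC TGT GTG CAT — no ATG→stop ORF.
Longest: frame 2, positions 5–10, 6 nt = 2 codons = 1 aa. → 2 codons.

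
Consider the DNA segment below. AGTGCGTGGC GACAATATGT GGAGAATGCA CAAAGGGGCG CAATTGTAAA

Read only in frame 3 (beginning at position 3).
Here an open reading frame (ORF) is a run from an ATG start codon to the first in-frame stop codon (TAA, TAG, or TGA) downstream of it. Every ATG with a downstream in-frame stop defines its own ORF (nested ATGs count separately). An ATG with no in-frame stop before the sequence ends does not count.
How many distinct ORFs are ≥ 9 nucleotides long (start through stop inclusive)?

0

Frame 3: TGC GTG GCG ACA ATA TGT GGA GAA TGC ACA AAG GGG CGC AAT TGT AAA — no ATG→stop ORF.
No ORF reaches 9 nucleotides. Count = 0.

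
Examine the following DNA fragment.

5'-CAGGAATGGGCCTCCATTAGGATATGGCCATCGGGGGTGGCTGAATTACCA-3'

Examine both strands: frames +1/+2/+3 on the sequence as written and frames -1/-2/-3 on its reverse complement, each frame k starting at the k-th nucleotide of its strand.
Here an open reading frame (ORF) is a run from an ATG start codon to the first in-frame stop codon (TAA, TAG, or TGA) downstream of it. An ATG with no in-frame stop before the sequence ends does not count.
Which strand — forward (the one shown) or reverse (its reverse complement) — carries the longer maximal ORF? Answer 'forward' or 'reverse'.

Reverse complement (5'→3'): TGGTAATTCAGCCACCCCCGATGGCCATATCCTAATGGAGGCCCATTCCTG
Frame +1: CAG GAA TGG GCC TCC ATT AGG ATA TGG CCA TCG GGG GTG GCT GAA TTA CCA — no ATG→stop ORF.
Frame +2: AGG AAT GGG CCT CCA TTA GGA TAT GGC CAT CGG GGG TGG CTG AAT TAC — no ATG→stop ORF.
Frame +3: GGA ATG GGC CTC CAT TAG GAT ATG GCC ATC GGG GGT GGC TGA ATT ACC — ATG at 6, stop TAG at 18 → 15 nt; ATG at 24, stop TGA at 42 → 21 nt.
Frame -1: TGG TAA TTC AGC CAC CCC CGA TGG CCA TAT CCT AAT GGA GGC CCA TTC CTG — no ATG→stop ORF.
Frame -2: GGT AAT TCA GCC ACC CCC GAT GGC CAT ATC CTA ATG GAG GCC CAT TCC — no ATG→stop ORF.
Frame -3: GTA ATT CAG CCA CCC CCG ATG GCC ATA TCC TAA TGG AGG CCC ATT CCT — ATG at 21, stop TAA at 33 → 15 nt.
Forward-strand max 21 nt; reverse-strand max 15 nt. The forward strand has the longer ORF.

forward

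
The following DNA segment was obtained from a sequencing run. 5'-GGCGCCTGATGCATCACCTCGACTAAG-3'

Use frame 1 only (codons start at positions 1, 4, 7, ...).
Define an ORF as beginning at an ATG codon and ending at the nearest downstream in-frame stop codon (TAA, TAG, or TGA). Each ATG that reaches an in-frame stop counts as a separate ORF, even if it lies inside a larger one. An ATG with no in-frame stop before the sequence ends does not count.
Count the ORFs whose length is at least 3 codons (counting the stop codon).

Frame 1: GGC GCC TGA TGC ATC ACC TCG ACT AAG — no ATG→stop ORF.
No ORF reaches 3 codons. Count = 0.

0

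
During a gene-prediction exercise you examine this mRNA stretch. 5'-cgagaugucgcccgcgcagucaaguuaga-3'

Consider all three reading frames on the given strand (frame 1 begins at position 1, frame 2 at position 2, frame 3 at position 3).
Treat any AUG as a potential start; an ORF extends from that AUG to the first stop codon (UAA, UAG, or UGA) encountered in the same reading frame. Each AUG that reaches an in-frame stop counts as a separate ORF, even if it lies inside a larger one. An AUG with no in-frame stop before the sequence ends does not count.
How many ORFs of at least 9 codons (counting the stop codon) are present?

0

Frame 1: CGA GAU GUC GCC CGC GCA GUC AAG UUA — no AUG→stop ORF.
Frame 2: GAG AUG UCG CCC GCG CAG UCA AGU UAG — AUG at 5, stop UAG at 26 → 24 nt.
Frame 3: AGA UGU CGC CCG CGC AGU CAA GUU AGA — no AUG→stop ORF.
No ORF reaches 9 codons. Count = 0.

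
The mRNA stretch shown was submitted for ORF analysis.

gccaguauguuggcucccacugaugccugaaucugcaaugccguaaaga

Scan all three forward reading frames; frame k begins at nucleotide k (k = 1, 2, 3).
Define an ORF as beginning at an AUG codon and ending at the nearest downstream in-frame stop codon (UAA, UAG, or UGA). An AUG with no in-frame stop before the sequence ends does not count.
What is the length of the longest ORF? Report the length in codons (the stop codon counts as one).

Frame 1: GCC AGU AUG UUG GCU CCC ACU GAU GCC UGA AUC UGC AAU GCC GUA AAG — AUG at 7, stop UGA at 28 → 24 nt.
Frame 2: CCA GUA UGU UGG CUC CCA CUG AUG CCU GAA UCU GCA AUG CCG UAA AGA — AUG at 23, stop UAA at 44 → 24 nt; AUG at 38, stop UAA at 44 → 9 nt.
Frame 3: CAG UAU GUU GGC UCC CAC UGA UGC CUG AAU CUG CAA UGC CGU AAA — no AUG→stop ORF.
Longest: frame 1, positions 7–30, 24 nt = 8 codons = 7 aa. → 8 codons.

8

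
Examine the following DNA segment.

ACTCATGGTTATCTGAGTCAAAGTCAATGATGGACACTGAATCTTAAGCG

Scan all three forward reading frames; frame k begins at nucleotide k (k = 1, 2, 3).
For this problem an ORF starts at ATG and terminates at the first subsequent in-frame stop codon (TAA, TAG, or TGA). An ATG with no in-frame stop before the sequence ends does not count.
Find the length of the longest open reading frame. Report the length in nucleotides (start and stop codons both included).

Frame 1: ACT CAT GGT TAT CTG AGT CAA AGT CAA TGA TGG ACA CTG AAT CTT AAG — no ATG→stop ORF.
Frame 2: CTC ATG GTT ATC TGA GTC AAA GTC AAT GAT GGA CAC TGA ATC TTA AGC — ATG at 5, stop TGA at 14 → 12 nt.
Frame 3: TCA TGG TTA TCT GAG TCA AAG TCA ATG ATG GAC ACT GAA TCT TAA GCG — ATG at 27, stop TAA at 45 → 21 nt; ATG at 30, stop TAA at 45 → 18 nt.
Longest: frame 3, positions 27–47, 21 nt = 7 codons = 6 aa. → 21 nucleotides.

21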